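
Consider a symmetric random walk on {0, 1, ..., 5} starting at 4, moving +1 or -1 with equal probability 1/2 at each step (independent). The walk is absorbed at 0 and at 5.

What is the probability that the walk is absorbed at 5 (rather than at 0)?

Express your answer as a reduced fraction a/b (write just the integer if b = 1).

Answer: 4/5

Derivation:
Symmetric walk (p = 1/2): the harmonic-function argument gives P(hit 5 before 0 | start at 4) = a/N.
P = 4/5 = 4/5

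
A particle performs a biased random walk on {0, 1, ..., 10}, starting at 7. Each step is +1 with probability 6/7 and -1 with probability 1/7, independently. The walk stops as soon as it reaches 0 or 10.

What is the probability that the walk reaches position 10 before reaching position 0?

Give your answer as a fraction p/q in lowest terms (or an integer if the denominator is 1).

Answer: 12093192/12093235

Derivation:
Biased walk: p = 6/7, q = 1/7, r = q/p = 1/6
Gambler's ruin: P(hit 10 before 0 | start at 7) = (1 - r^a)/(1 - r^N)
r^7 = 1/279936; r^10 = 1/60466176
P = (1 - 1/279936) / (1 - 1/60466176) = 279935/279936 / 60466175/60466176 = 12093192/12093235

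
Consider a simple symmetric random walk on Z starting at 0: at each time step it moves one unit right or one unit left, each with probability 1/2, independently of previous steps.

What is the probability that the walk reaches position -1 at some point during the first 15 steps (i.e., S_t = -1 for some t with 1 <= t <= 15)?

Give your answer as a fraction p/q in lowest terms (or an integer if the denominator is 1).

Count via complement. Let g(t,s) = #length-t paths at position s with S_1..S_t all ≠ -1.
g(t,s) = g(t-1,s-1) + g(t-1,s+1) for s ≠ -1; g(t,-1) = 0.
t=0: g(0,0)=1
t=1: g(1,1)=1
t=2: g(2,0)=1 g(2,2)=1
t=3: g(3,1)=2 g(3,3)=1
t=4: g(4,0)=2 g(4,2)=3 g(4,4)=1
t=5: g(5,1)=5 g(5,3)=4 g(5,5)=1
t=6: g(6,0)=5 g(6,2)=9 g(6,4)=5 g(6,6)=1
t=7: g(7,1)=14 g(7,3)=14 g(7,5)=6 g(7,7)=1
t=8: g(8,0)=14 g(8,2)=28 g(8,4)=20 g(8,6)=7 g(8,8)=1
t=9: g(9,1)=42 g(9,3)=48 g(9,5)=27 g(9,7)=8 g(9,9)=1
t=10: g(10,0)=42 g(10,2)=90 g(10,4)=75 g(10,6)=35 g(10,8)=9 g(10,10)=1
t=11: g(11,1)=132 g(11,3)=165 g(11,5)=110 g(11,7)=44 g(11,9)=10 g(11,11)=1
t=12: g(12,0)=132 g(12,2)=297 g(12,4)=275 g(12,6)=154 g(12,8)=54 g(12,10)=11 g(12,12)=1
t=13: g(13,1)=429 g(13,3)=572 g(13,5)=429 g(13,7)=208 g(13,9)=65 g(13,11)=12 g(13,13)=1
t=14: g(14,0)=429 g(14,2)=1001 g(14,4)=1001 g(14,6)=637 g(14,8)=273 g(14,10)=77 g(14,12)=13 g(14,14)=1
t=15: g(15,1)=1430 g(15,3)=2002 g(15,5)=1638 g(15,7)=910 g(15,9)=350 g(15,11)=90 g(15,13)=14 g(15,15)=1
Paths never hitting -1: Σ_s g(15,s) = 6435
Paths hitting -1: 2^15 - 6435 = 26333
P = 26333/32768 = 26333/32768

Answer: 26333/32768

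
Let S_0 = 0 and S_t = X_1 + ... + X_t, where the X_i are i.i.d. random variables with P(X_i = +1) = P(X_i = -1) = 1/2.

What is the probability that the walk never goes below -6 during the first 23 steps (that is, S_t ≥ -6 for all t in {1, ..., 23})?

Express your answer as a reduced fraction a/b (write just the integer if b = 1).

Let f(t,s) = #length-t paths at position s with S_1..S_t all ≥ -6.
f(t,s) = f(t-1,s-1) + f(t-1,s+1) for s ≥ -6; f(t,s) = 0 for s < -6.
t=0: f(0,0)=1
t=1: f(1,-1)=1 f(1,1)=1
t=2: f(2,-2)=1 f(2,0)=2 f(2,2)=1
t=3: f(3,-3)=1 f(3,-1)=3 f(3,1)=3 f(3,3)=1
t=4: f(4,-4)=1 f(4,-2)=4 f(4,0)=6 f(4,2)=4 f(4,4)=1
t=5: f(5,-5)=1 f(5,-3)=5 f(5,-1)=10 f(5,1)=10 f(5,3)=5 f(5,5)=1
t=6: f(6,-6)=1 f(6,-4)=6 f(6,-2)=15 f(6,0)=20 f(6,2)=15 f(6,4)=6 f(6,6)=1
t=7: f(7,-5)=7 f(7,-3)=21 f(7,-1)=35 f(7,1)=35 f(7,3)=21 f(7,5)=7 f(7,7)=1
t=8: f(8,-6)=7 f(8,-4)=28 f(8,-2)=56 f(8,0)=70 f(8,2)=56 f(8,4)=28 f(8,6)=8 f(8,8)=1
t=9: f(9,-5)=35 f(9,-3)=84 f(9,-1)=126 f(9,1)=126 f(9,3)=84 f(9,5)=36 f(9,7)=9 f(9,9)=1
t=10: f(10,-6)=35 f(10,-4)=119 f(10,-2)=210 f(10,0)=252 f(10,2)=210 f(10,4)=120 f(10,6)=45 f(10,8)=10 f(10,10)=1
t=11: f(11,-5)=154 f(11,-3)=329 f(11,-1)=462 f(11,1)=462 f(11,3)=330 f(11,5)=165 f(11,7)=55 f(11,9)=11 f(11,11)=1
t=12: f(12,-6)=154 f(12,-4)=483 f(12,-2)=791 f(12,0)=924 f(12,2)=792 f(12,4)=495 f(12,6)=220 f(12,8)=66 f(12,10)=12 f(12,12)=1
t=13: f(13,-5)=637 f(13,-3)=1274 f(13,-1)=1715 f(13,1)=1716 f(13,3)=1287 f(13,5)=715 f(13,7)=286 f(13,9)=78 f(13,11)=13 f(13,13)=1
t=14: f(14,-6)=637 f(14,-4)=1911 f(14,-2)=2989 f(14,0)=3431 f(14,2)=3003 f(14,4)=2002 f(14,6)=1001 f(14,8)=364 f(14,10)=91 f(14,12)=14 f(14,14)=1
t=15: f(15,-5)=2548 f(15,-3)=4900 f(15,-1)=6420 f(15,1)=6434 f(15,3)=5005 f(15,5)=3003 f(15,7)=1365 f(15,9)=455 f(15,11)=105 f(15,13)=15 f(15,15)=1
t=16: f(16,-6)=2548 f(16,-4)=7448 f(16,-2)=11320 f(16,0)=12854 f(16,2)=11439 f(16,4)=8008 f(16,6)=4368 f(16,8)=1820 f(16,10)=560 f(16,12)=120 f(16,14)=16 f(16,16)=1
t=17: f(17,-5)=9996 f(17,-3)=18768 f(17,-1)=24174 f(17,1)=24293 f(17,3)=19447 f(17,5)=12376 f(17,7)=6188 f(17,9)=2380 f(17,11)=680 f(17,13)=136 f(17,15)=17 f(17,17)=1
t=18: f(18,-6)=9996 f(18,-4)=28764 f(18,-2)=42942 f(18,0)=48467 f(18,2)=43740 f(18,4)=31823 f(18,6)=18564 f(18,8)=8568 f(18,10)=3060 f(18,12)=816 f(18,14)=153 f(18,16)=18 f(18,18)=1
t=19: f(19,-5)=38760 f(19,-3)=71706 f(19,-1)=91409 f(19,1)=92207 f(19,3)=75563 f(19,5)=50387 f(19,7)=27132 f(19,9)=11628 f(19,11)=3876 f(19,13)=969 f(19,15)=171 f(19,17)=19 f(19,19)=1
t=20: f(20,-6)=38760 f(20,-4)=110466 f(20,-2)=163115 f(20,0)=183616 f(20,2)=167770 f(20,4)=125950 f(20,6)=77519 f(20,8)=38760 f(20,10)=15504 f(20,12)=4845 f(20,14)=1140 f(20,16)=190 f(20,18)=20 f(20,20)=1
t=21: f(21,-5)=149226 f(21,-3)=273581 f(21,-1)=346731 f(21,1)=351386 f(21,3)=293720 f(21,5)=203469 f(21,7)=116279 f(21,9)=54264 f(21,11)=20349 f(21,13)=5985 f(21,15)=1330 f(21,17)=210 f(21,19)=21 f(21,21)=1
t=22: f(22,-6)=149226 f(22,-4)=422807 f(22,-2)=620312 f(22,0)=698117 f(22,2)=645106 f(22,4)=497189 f(22,6)=319748 f(22,8)=170543 f(22,10)=74613 f(22,12)=26334 f(22,14)=7315 f(22,16)=1540 f(22,18)=231 f(22,20)=22 f(22,22)=1
t=23: f(23,-5)=572033 f(23,-3)=1043119 f(23,-1)=1318429 f(23,1)=1343223 f(23,3)=1142295 f(23,5)=816937 f(23,7)=490291 f(23,9)=245156 f(23,11)=100947 f(23,13)=33649 f(23,15)=8855 f(23,17)=1771 f(23,19)=253 f(23,21)=23 f(23,23)=1
Σ_s f(23,s) = 7116982
P = 7116982/8388608 = 3558491/4194304

Answer: 3558491/4194304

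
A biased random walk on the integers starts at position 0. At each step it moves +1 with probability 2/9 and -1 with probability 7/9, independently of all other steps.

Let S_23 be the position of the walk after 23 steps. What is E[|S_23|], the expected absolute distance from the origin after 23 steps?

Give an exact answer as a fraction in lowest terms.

Answer: 12588157303143530249579/984770902183611232881

Derivation:
S_23 takes values m ≡ 1 (mod 2) with |m| ≤ 23; P(S_23=m) = C(23,(23+m)/2) · (2/9)^((23+m)/2) · (7/9)^((23-m)/2).
Distribution: P(S=-23)=27368747340080916343/8862938119652501095929, P(S=-21)=179851768234817450254/8862938119652501095929, P(S=-19)=565248414452283415084/8862938119652501095929, P(S=-17)=1130496828904566830168/8862938119652501095929, P(S=-15)=1614995469863666900240/8862938119652501095929, P(S=-13)=1753423652994838348832/8862938119652501095929, P(S=-11)=500978186569953813952/2954312706550833698643, P(S=-9)=347617517211804687232/2954312706550833698643, P(S=-7)=198638581263888392704/2954312706550833698643, P(S=-5)=283769401805554846720/8862938119652501095929, P(S=-3)=113507760722221938688/8862938119652501095929, P(S=-1)=38327295828282732544/8862938119652501095929, P(S=1)=10950655950937923584/8862938119652501095929, P(S=3)=2647411328798179328/8862938119652501095929, P(S=5)=540288026285342720/8862938119652501095929, P(S=7)=30873601502019584/2954312706550833698643, P(S=9)=4410514500288512/2954312706550833698643, P(S=11)=518884058857472/2954312706550833698643, P(S=13)=148252588244992/8862938119652501095929, P(S=15)=11146811146240/8862938119652501095929, P(S=17)=636960636928/8862938119652501095929, P(S=19)=25998393344/8862938119652501095929, P(S=21)=675282944/8862938119652501095929, P(S=23)=8388608/8862938119652501095929
E[|S_23|] = Σ_m |m|·P(S_23=m) = 12588157303143530249579/984770902183611232881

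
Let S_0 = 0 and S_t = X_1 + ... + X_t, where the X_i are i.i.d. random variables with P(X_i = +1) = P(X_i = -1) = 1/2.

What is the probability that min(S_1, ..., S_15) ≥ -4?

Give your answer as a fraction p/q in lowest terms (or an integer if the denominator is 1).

Let f(t,s) = #length-t paths at position s with S_1..S_t all ≥ -4.
f(t,s) = f(t-1,s-1) + f(t-1,s+1) for s ≥ -4; f(t,s) = 0 for s < -4.
t=0: f(0,0)=1
t=1: f(1,-1)=1 f(1,1)=1
t=2: f(2,-2)=1 f(2,0)=2 f(2,2)=1
t=3: f(3,-3)=1 f(3,-1)=3 f(3,1)=3 f(3,3)=1
t=4: f(4,-4)=1 f(4,-2)=4 f(4,0)=6 f(4,2)=4 f(4,4)=1
t=5: f(5,-3)=5 f(5,-1)=10 f(5,1)=10 f(5,3)=5 f(5,5)=1
t=6: f(6,-4)=5 f(6,-2)=15 f(6,0)=20 f(6,2)=15 f(6,4)=6 f(6,6)=1
t=7: f(7,-3)=20 f(7,-1)=35 f(7,1)=35 f(7,3)=21 f(7,5)=7 f(7,7)=1
t=8: f(8,-4)=20 f(8,-2)=55 f(8,0)=70 f(8,2)=56 f(8,4)=28 f(8,6)=8 f(8,8)=1
t=9: f(9,-3)=75 f(9,-1)=125 f(9,1)=126 f(9,3)=84 f(9,5)=36 f(9,7)=9 f(9,9)=1
t=10: f(10,-4)=75 f(10,-2)=200 f(10,0)=251 f(10,2)=210 f(10,4)=120 f(10,6)=45 f(10,8)=10 f(10,10)=1
t=11: f(11,-3)=275 f(11,-1)=451 f(11,1)=461 f(11,3)=330 f(11,5)=165 f(11,7)=55 f(11,9)=11 f(11,11)=1
t=12: f(12,-4)=275 f(12,-2)=726 f(12,0)=912 f(12,2)=791 f(12,4)=495 f(12,6)=220 f(12,8)=66 f(12,10)=12 f(12,12)=1
t=13: f(13,-3)=1001 f(13,-1)=1638 f(13,1)=1703 f(13,3)=1286 f(13,5)=715 f(13,7)=286 f(13,9)=78 f(13,11)=13 f(13,13)=1
t=14: f(14,-4)=1001 f(14,-2)=2639 f(14,0)=3341 f(14,2)=2989 f(14,4)=2001 f(14,6)=1001 f(14,8)=364 f(14,10)=91 f(14,12)=14 f(14,14)=1
t=15: f(15,-3)=3640 f(15,-1)=5980 f(15,1)=6330 f(15,3)=4990 f(15,5)=3002 f(15,7)=1365 f(15,9)=455 f(15,11)=105 f(15,13)=15 f(15,15)=1
Σ_s f(15,s) = 25883
P = 25883/32768 = 25883/32768

Answer: 25883/32768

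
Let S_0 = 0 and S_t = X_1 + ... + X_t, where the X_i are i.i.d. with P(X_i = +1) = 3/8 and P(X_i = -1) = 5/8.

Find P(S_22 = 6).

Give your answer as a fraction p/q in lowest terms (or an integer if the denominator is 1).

Answer: 298720702564453125/36893488147419103232

Derivation:
To reach position 6 after 22 steps: need 14 steps of +1 and 8 steps of -1.
Number of such sequences: C(22,14) = 319770
Each has probability (3/8)^14 · (5/8)^8 = 1868347265625/73786976294838206464
P = 319770 · 1868347265625/73786976294838206464 = 298720702564453125/36893488147419103232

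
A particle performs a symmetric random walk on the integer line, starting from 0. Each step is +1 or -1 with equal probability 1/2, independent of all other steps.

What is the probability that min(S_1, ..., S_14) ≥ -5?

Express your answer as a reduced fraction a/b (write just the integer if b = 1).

Let f(t,s) = #length-t paths at position s with S_1..S_t all ≥ -5.
f(t,s) = f(t-1,s-1) + f(t-1,s+1) for s ≥ -5; f(t,s) = 0 for s < -5.
t=0: f(0,0)=1
t=1: f(1,-1)=1 f(1,1)=1
t=2: f(2,-2)=1 f(2,0)=2 f(2,2)=1
t=3: f(3,-3)=1 f(3,-1)=3 f(3,1)=3 f(3,3)=1
t=4: f(4,-4)=1 f(4,-2)=4 f(4,0)=6 f(4,2)=4 f(4,4)=1
t=5: f(5,-5)=1 f(5,-3)=5 f(5,-1)=10 f(5,1)=10 f(5,3)=5 f(5,5)=1
t=6: f(6,-4)=6 f(6,-2)=15 f(6,0)=20 f(6,2)=15 f(6,4)=6 f(6,6)=1
t=7: f(7,-5)=6 f(7,-3)=21 f(7,-1)=35 f(7,1)=35 f(7,3)=21 f(7,5)=7 f(7,7)=1
t=8: f(8,-4)=27 f(8,-2)=56 f(8,0)=70 f(8,2)=56 f(8,4)=28 f(8,6)=8 f(8,8)=1
t=9: f(9,-5)=27 f(9,-3)=83 f(9,-1)=126 f(9,1)=126 f(9,3)=84 f(9,5)=36 f(9,7)=9 f(9,9)=1
t=10: f(10,-4)=110 f(10,-2)=209 f(10,0)=252 f(10,2)=210 f(10,4)=120 f(10,6)=45 f(10,8)=10 f(10,10)=1
t=11: f(11,-5)=110 f(11,-3)=319 f(11,-1)=461 f(11,1)=462 f(11,3)=330 f(11,5)=165 f(11,7)=55 f(11,9)=11 f(11,11)=1
t=12: f(12,-4)=429 f(12,-2)=780 f(12,0)=923 f(12,2)=792 f(12,4)=495 f(12,6)=220 f(12,8)=66 f(12,10)=12 f(12,12)=1
t=13: f(13,-5)=429 f(13,-3)=1209 f(13,-1)=1703 f(13,1)=1715 f(13,3)=1287 f(13,5)=715 f(13,7)=286 f(13,9)=78 f(13,11)=13 f(13,13)=1
t=14: f(14,-4)=1638 f(14,-2)=2912 f(14,0)=3418 f(14,2)=3002 f(14,4)=2002 f(14,6)=1001 f(14,8)=364 f(14,10)=91 f(14,12)=14 f(14,14)=1
Σ_s f(14,s) = 14443
P = 14443/16384 = 14443/16384

Answer: 14443/16384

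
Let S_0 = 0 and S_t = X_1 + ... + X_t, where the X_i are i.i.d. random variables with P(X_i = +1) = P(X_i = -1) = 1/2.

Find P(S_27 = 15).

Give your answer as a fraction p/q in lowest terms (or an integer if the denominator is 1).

To reach position 15 after 27 steps: need 21 steps of +1 and 6 of -1.
Favorable paths: C(27,21) = 296010
Total paths: 2^27 = 134217728
P = 296010/134217728 = 148005/67108864

Answer: 148005/67108864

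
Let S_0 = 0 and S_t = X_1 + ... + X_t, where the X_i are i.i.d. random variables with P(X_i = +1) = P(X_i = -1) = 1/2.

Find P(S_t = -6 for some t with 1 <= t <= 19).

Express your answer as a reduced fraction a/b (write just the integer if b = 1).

Answer: 10949/65536

Derivation:
Count via complement. Let g(t,s) = #length-t paths at position s with S_1..S_t all ≠ -6.
g(t,s) = g(t-1,s-1) + g(t-1,s+1) for s ≠ -6; g(t,-6) = 0.
t=0: g(0,0)=1
t=1: g(1,-1)=1 g(1,1)=1
t=2: g(2,-2)=1 g(2,0)=2 g(2,2)=1
t=3: g(3,-3)=1 g(3,-1)=3 g(3,1)=3 g(3,3)=1
t=4: g(4,-4)=1 g(4,-2)=4 g(4,0)=6 g(4,2)=4 g(4,4)=1
t=5: g(5,-5)=1 g(5,-3)=5 g(5,-1)=10 g(5,1)=10 g(5,3)=5 g(5,5)=1
t=6: g(6,-4)=6 g(6,-2)=15 g(6,0)=20 g(6,2)=15 g(6,4)=6 g(6,6)=1
t=7: g(7,-5)=6 g(7,-3)=21 g(7,-1)=35 g(7,1)=35 g(7,3)=21 g(7,5)=7 g(7,7)=1
t=8: g(8,-4)=27 g(8,-2)=56 g(8,0)=70 g(8,2)=56 g(8,4)=28 g(8,6)=8 g(8,8)=1
t=9: g(9,-5)=27 g(9,-3)=83 g(9,-1)=126 g(9,1)=126 g(9,3)=84 g(9,5)=36 g(9,7)=9 g(9,9)=1
t=10: g(10,-4)=110 g(10,-2)=209 g(10,0)=252 g(10,2)=210 g(10,4)=120 g(10,6)=45 g(10,8)=10 g(10,10)=1
t=11: g(11,-5)=110 g(11,-3)=319 g(11,-1)=461 g(11,1)=462 g(11,3)=330 g(11,5)=165 g(11,7)=55 g(11,9)=11 g(11,11)=1
t=12: g(12,-4)=429 g(12,-2)=780 g(12,0)=923 g(12,2)=792 g(12,4)=495 g(12,6)=220 g(12,8)=66 g(12,10)=12 g(12,12)=1
t=13: g(13,-5)=429 g(13,-3)=1209 g(13,-1)=1703 g(13,1)=1715 g(13,3)=1287 g(13,5)=715 g(13,7)=286 g(13,9)=78 g(13,11)=13 g(13,13)=1
t=14: g(14,-4)=1638 g(14,-2)=2912 g(14,0)=3418 g(14,2)=3002 g(14,4)=2002 g(14,6)=1001 g(14,8)=364 g(14,10)=91 g(14,12)=14 g(14,14)=1
t=15: g(15,-5)=1638 g(15,-3)=4550 g(15,-1)=6330 g(15,1)=6420 g(15,3)=5004 g(15,5)=3003 g(15,7)=1365 g(15,9)=455 g(15,11)=105 g(15,13)=15 g(15,15)=1
t=16: g(16,-4)=6188 g(16,-2)=10880 g(16,0)=12750 g(16,2)=11424 g(16,4)=8007 g(16,6)=4368 g(16,8)=1820 g(16,10)=560 g(16,12)=120 g(16,14)=16 g(16,16)=1
t=17: g(17,-5)=6188 g(17,-3)=17068 g(17,-1)=23630 g(17,1)=24174 g(17,3)=19431 g(17,5)=12375 g(17,7)=6188 g(17,9)=2380 g(17,11)=680 g(17,13)=136 g(17,15)=17 g(17,17)=1
t=18: g(18,-4)=23256 g(18,-2)=40698 g(18,0)=47804 g(18,2)=43605 g(18,4)=31806 g(18,6)=18563 g(18,8)=8568 g(18,10)=3060 g(18,12)=816 g(18,14)=153 g(18,16)=18 g(18,18)=1
t=19: g(19,-5)=23256 g(19,-3)=63954 g(19,-1)=88502 g(19,1)=91409 g(19,3)=75411 g(19,5)=50369 g(19,7)=27131 g(19,9)=11628 g(19,11)=3876 g(19,13)=969 g(19,15)=171 g(19,17)=19 g(19,19)=1
Paths never hitting -6: Σ_s g(19,s) = 436696
Paths hitting -6: 2^19 - 436696 = 87592
P = 87592/524288 = 10949/65536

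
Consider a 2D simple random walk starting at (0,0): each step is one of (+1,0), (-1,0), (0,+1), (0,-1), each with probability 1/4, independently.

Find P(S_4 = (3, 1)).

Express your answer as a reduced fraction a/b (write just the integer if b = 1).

Answer: 1/64

Derivation:
Let h be the number of horizontal steps (so 4-h are vertical). To end at (3,1) need (h+3)/2 right-steps and ((4-h)+1)/2 up-steps.
Sum over h with 3 ≤ h ≤ 3, h ≡ 1 (mod 2), 4-h ≡ 1 (mod 2):
h=3: C(4,3)·C(3,3)·C(1,1) = 4·1·1 = 4
Total favorable: 4
Total paths: 4^4 = 256
P = 4/256 = 1/64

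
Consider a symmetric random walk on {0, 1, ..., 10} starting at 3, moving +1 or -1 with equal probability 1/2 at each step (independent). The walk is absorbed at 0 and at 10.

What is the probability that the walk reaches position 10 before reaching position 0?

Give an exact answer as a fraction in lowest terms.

Answer: 3/10

Derivation:
Symmetric walk (p = 1/2): the harmonic-function argument gives P(hit 10 before 0 | start at 3) = a/N.
P = 3/10 = 3/10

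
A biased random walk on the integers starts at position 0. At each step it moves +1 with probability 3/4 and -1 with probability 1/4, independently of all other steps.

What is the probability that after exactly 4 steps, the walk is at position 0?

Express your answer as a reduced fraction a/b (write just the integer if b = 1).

Answer: 27/128

Derivation:
To be at 0 after 4 steps: need exactly 2 steps of +1 and 2 of -1.
Number of such sequences: C(4,2) = 6
Each has probability (3/4)^2 · (1/4)^2 = 9/256
P = 6 · 9/256 = 27/128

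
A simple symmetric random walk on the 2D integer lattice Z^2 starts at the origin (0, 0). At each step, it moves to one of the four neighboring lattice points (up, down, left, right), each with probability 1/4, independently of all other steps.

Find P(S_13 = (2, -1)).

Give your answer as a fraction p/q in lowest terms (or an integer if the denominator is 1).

Let h be the number of horizontal steps (so 13-h are vertical). To end at (2,-1) need (h+2)/2 right-steps and ((13-h)-1)/2 up-steps.
Sum over h with 2 ≤ h ≤ 12, h ≡ 0 (mod 2), 13-h ≡ 1 (mod 2):
h=2: C(13,2)·C(2,2)·C(11,5) = 78·1·462 = 36036
h=4: C(13,4)·C(4,3)·C(9,4) = 715·4·126 = 360360
h=6: C(13,6)·C(6,4)·C(7,3) = 1716·15·35 = 900900
h=8: C(13,8)·C(8,5)·C(5,2) = 1287·56·10 = 720720
h=10: C(13,10)·C(10,6)·C(3,1) = 286·210·3 = 180180
h=12: C(13,12)·C(12,7)·C(1,0) = 13·792·1 = 10296
Total favorable: 2208492
Total paths: 4^13 = 67108864
P = 2208492/67108864 = 552123/16777216

Answer: 552123/16777216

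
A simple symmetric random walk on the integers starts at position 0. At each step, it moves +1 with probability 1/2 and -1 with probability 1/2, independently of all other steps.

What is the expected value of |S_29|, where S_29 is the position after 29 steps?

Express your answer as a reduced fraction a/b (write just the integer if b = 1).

S_29 takes values m ≡ 1 (mod 2) with |m| ≤ 29; P(S_29=m) = C(29,(29+m)/2)/2^29.
Total paths: 2^29 = 536870912
Distribution: P(S=-29)=1/536870912, P(S=-27)=29/536870912, P(S=-25)=406/536870912, P(S=-23)=3654/536870912, P(S=-21)=23751/536870912, P(S=-19)=118755/536870912, P(S=-17)=475020/536870912, P(S=-15)=1560780/536870912, P(S=-13)=4292145/536870912, P(S=-11)=10015005/536870912, P(S=-9)=20030010/536870912, P(S=-7)=34597290/536870912, P(S=-5)=51895935/536870912, P(S=-3)=67863915/536870912, P(S=-1)=77558760/536870912, P(S=1)=77558760/536870912, P(S=3)=67863915/536870912, P(S=5)=51895935/536870912, P(S=7)=34597290/536870912, P(S=9)=20030010/536870912, P(S=11)=10015005/536870912, P(S=13)=4292145/536870912, P(S=15)=1560780/536870912, P(S=17)=475020/536870912, P(S=19)=118755/536870912, P(S=21)=23751/536870912, P(S=23)=3654/536870912, P(S=25)=406/536870912, P(S=27)=29/536870912, P(S=29)=1/536870912
E[|S_29|] = Σ_m |m|·P(S_29=m) = 2326762800/536870912 = 145422675/33554432

Answer: 145422675/33554432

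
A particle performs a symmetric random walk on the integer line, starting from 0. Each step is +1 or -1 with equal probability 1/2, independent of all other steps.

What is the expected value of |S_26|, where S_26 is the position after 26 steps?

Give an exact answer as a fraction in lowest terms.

S_26 takes values m ≡ 0 (mod 2) with |m| ≤ 26; P(S_26=m) = C(26,(26+m)/2)/2^26.
Total paths: 2^26 = 67108864
Distribution: P(S=-26)=1/67108864, P(S=-24)=26/67108864, P(S=-22)=325/67108864, P(S=-20)=2600/67108864, P(S=-18)=14950/67108864, P(S=-16)=65780/67108864, P(S=-14)=230230/67108864, P(S=-12)=657800/67108864, P(S=-10)=1562275/67108864, P(S=-8)=3124550/67108864, P(S=-6)=5311735/67108864, P(S=-4)=7726160/67108864, P(S=-2)=9657700/67108864, P(S=0)=10400600/67108864, P(S=2)=9657700/67108864, P(S=4)=7726160/67108864, P(S=6)=5311735/67108864, P(S=8)=3124550/67108864, P(S=10)=1562275/67108864, P(S=12)=657800/67108864, P(S=14)=230230/67108864, P(S=16)=65780/67108864, P(S=18)=14950/67108864, P(S=20)=2600/67108864, P(S=22)=325/67108864, P(S=24)=26/67108864, P(S=26)=1/67108864
E[|S_26|] = Σ_m |m|·P(S_26=m) = 270415600/67108864 = 16900975/4194304

Answer: 16900975/4194304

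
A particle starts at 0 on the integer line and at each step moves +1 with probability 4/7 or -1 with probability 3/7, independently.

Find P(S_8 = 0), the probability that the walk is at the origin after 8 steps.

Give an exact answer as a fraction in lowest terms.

To be at 0 after 8 steps: need exactly 4 steps of +1 and 4 of -1.
Number of such sequences: C(8,4) = 70
Each has probability (4/7)^4 · (3/7)^4 = 20736/5764801
P = 70 · 20736/5764801 = 207360/823543

Answer: 207360/823543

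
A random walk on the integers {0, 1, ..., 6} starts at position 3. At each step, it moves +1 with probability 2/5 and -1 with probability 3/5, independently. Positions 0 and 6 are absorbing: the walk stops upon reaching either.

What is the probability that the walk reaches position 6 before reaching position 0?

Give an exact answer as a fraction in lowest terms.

Biased walk: p = 2/5, q = 3/5, r = q/p = 3/2
Gambler's ruin: P(hit 6 before 0 | start at 3) = (1 - r^a)/(1 - r^N)
r^3 = 27/8; r^6 = 729/64
P = (1 - 27/8) / (1 - 729/64) = -19/8 / -665/64 = 8/35

Answer: 8/35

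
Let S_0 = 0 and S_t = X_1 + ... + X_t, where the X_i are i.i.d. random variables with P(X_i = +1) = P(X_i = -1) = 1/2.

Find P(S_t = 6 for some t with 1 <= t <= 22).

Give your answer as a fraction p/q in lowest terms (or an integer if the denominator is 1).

Count via complement. Let g(t,s) = #length-t paths at position s with S_1..S_t all ≠ 6.
g(t,s) = g(t-1,s-1) + g(t-1,s+1) for s ≠ 6; g(t,6) = 0.
t=0: g(0,0)=1
t=1: g(1,-1)=1 g(1,1)=1
t=2: g(2,-2)=1 g(2,0)=2 g(2,2)=1
t=3: g(3,-3)=1 g(3,-1)=3 g(3,1)=3 g(3,3)=1
t=4: g(4,-4)=1 g(4,-2)=4 g(4,0)=6 g(4,2)=4 g(4,4)=1
t=5: g(5,-5)=1 g(5,-3)=5 g(5,-1)=10 g(5,1)=10 g(5,3)=5 g(5,5)=1
t=6: g(6,-6)=1 g(6,-4)=6 g(6,-2)=15 g(6,0)=20 g(6,2)=15 g(6,4)=6
t=7: g(7,-7)=1 g(7,-5)=7 g(7,-3)=21 g(7,-1)=35 g(7,1)=35 g(7,3)=21 g(7,5)=6
t=8: g(8,-8)=1 g(8,-6)=8 g(8,-4)=28 g(8,-2)=56 g(8,0)=70 g(8,2)=56 g(8,4)=27
t=9: g(9,-9)=1 g(9,-7)=9 g(9,-5)=36 g(9,-3)=84 g(9,-1)=126 g(9,1)=126 g(9,3)=83 g(9,5)=27
t=10: g(10,-10)=1 g(10,-8)=10 g(10,-6)=45 g(10,-4)=120 g(10,-2)=210 g(10,0)=252 g(10,2)=209 g(10,4)=110
t=11: g(11,-11)=1 g(11,-9)=11 g(11,-7)=55 g(11,-5)=165 g(11,-3)=330 g(11,-1)=462 g(11,1)=461 g(11,3)=319 g(11,5)=110
t=12: g(12,-12)=1 g(12,-10)=12 g(12,-8)=66 g(12,-6)=220 g(12,-4)=495 g(12,-2)=792 g(12,0)=923 g(12,2)=780 g(12,4)=429
t=13: g(13,-13)=1 g(13,-11)=13 g(13,-9)=78 g(13,-7)=286 g(13,-5)=715 g(13,-3)=1287 g(13,-1)=1715 g(13,1)=1703 g(13,3)=1209 g(13,5)=429
t=14: g(14,-14)=1 g(14,-12)=14 g(14,-10)=91 g(14,-8)=364 g(14,-6)=1001 g(14,-4)=2002 g(14,-2)=3002 g(14,0)=3418 g(14,2)=2912 g(14,4)=1638
t=15: g(15,-15)=1 g(15,-13)=15 g(15,-11)=105 g(15,-9)=455 g(15,-7)=1365 g(15,-5)=3003 g(15,-3)=5004 g(15,-1)=6420 g(15,1)=6330 g(15,3)=4550 g(15,5)=1638
t=16: g(16,-16)=1 g(16,-14)=16 g(16,-12)=120 g(16,-10)=560 g(16,-8)=1820 g(16,-6)=4368 g(16,-4)=8007 g(16,-2)=11424 g(16,0)=12750 g(16,2)=10880 g(16,4)=6188
t=17: g(17,-17)=1 g(17,-15)=17 g(17,-13)=136 g(17,-11)=680 g(17,-9)=2380 g(17,-7)=6188 g(17,-5)=12375 g(17,-3)=19431 g(17,-1)=24174 g(17,1)=23630 g(17,3)=17068 g(17,5)=6188
t=18: g(18,-18)=1 g(18,-16)=18 g(18,-14)=153 g(18,-12)=816 g(18,-10)=3060 g(18,-8)=8568 g(18,-6)=18563 g(18,-4)=31806 g(18,-2)=43605 g(18,0)=47804 g(18,2)=40698 g(18,4)=23256
t=19: g(19,-19)=1 g(19,-17)=19 g(19,-15)=171 g(19,-13)=969 g(19,-11)=3876 g(19,-9)=11628 g(19,-7)=27131 g(19,-5)=50369 g(19,-3)=75411 g(19,-1)=91409 g(19,1)=88502 g(19,3)=63954 g(19,5)=23256
t=20: g(20,-20)=1 g(20,-18)=20 g(20,-16)=190 g(20,-14)=1140 g(20,-12)=4845 g(20,-10)=15504 g(20,-8)=38759 g(20,-6)=77500 g(20,-4)=125780 g(20,-2)=166820 g(20,0)=179911 g(20,2)=152456 g(20,4)=87210
t=21: g(21,-21)=1 g(21,-19)=21 g(21,-17)=210 g(21,-15)=1330 g(21,-13)=5985 g(21,-11)=20349 g(21,-9)=54263 g(21,-7)=116259 g(21,-5)=203280 g(21,-3)=292600 g(21,-1)=346731 g(21,1)=332367 g(21,3)=239666 g(21,5)=87210
t=22: g(22,-22)=1 g(22,-20)=22 g(22,-18)=231 g(22,-16)=1540 g(22,-14)=7315 g(22,-12)=26334 g(22,-10)=74612 g(22,-8)=170522 g(22,-6)=319539 g(22,-4)=495880 g(22,-2)=639331 g(22,0)=679098 g(22,2)=572033 g(22,4)=326876
Paths never hitting 6: Σ_s g(22,s) = 3313334
Paths hitting 6: 2^22 - 3313334 = 880970
P = 880970/4194304 = 440485/2097152

Answer: 440485/2097152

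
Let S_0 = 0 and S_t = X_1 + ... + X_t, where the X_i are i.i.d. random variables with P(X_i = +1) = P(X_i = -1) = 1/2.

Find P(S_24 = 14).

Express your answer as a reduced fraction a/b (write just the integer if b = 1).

Answer: 5313/2097152

Derivation:
To reach position 14 after 24 steps: need 19 steps of +1 and 5 of -1.
Favorable paths: C(24,19) = 42504
Total paths: 2^24 = 16777216
P = 42504/16777216 = 5313/2097152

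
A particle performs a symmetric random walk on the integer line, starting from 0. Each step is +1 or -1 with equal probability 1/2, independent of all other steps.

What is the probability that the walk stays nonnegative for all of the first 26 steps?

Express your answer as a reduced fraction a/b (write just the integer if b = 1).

Let f(t,s) = #length-t paths at position s with S_1..S_t all ≥ 0.
f(t,s) = f(t-1,s-1) + f(t-1,s+1) for s ≥ 0; f(t,s) = 0 for s < 0.
t=0: f(0,0)=1
t=1: f(1,1)=1
t=2: f(2,0)=1 f(2,2)=1
t=3: f(3,1)=2 f(3,3)=1
t=4: f(4,0)=2 f(4,2)=3 f(4,4)=1
t=5: f(5,1)=5 f(5,3)=4 f(5,5)=1
t=6: f(6,0)=5 f(6,2)=9 f(6,4)=5 f(6,6)=1
t=7: f(7,1)=14 f(7,3)=14 f(7,5)=6 f(7,7)=1
t=8: f(8,0)=14 f(8,2)=28 f(8,4)=20 f(8,6)=7 f(8,8)=1
t=9: f(9,1)=42 f(9,3)=48 f(9,5)=27 f(9,7)=8 f(9,9)=1
t=10: f(10,0)=42 f(10,2)=90 f(10,4)=75 f(10,6)=35 f(10,8)=9 f(10,10)=1
t=11: f(11,1)=132 f(11,3)=165 f(11,5)=110 f(11,7)=44 f(11,9)=10 f(11,11)=1
t=12: f(12,0)=132 f(12,2)=297 f(12,4)=275 f(12,6)=154 f(12,8)=54 f(12,10)=11 f(12,12)=1
t=13: f(13,1)=429 f(13,3)=572 f(13,5)=429 f(13,7)=208 f(13,9)=65 f(13,11)=12 f(13,13)=1
t=14: f(14,0)=429 f(14,2)=1001 f(14,4)=1001 f(14,6)=637 f(14,8)=273 f(14,10)=77 f(14,12)=13 f(14,14)=1
t=15: f(15,1)=1430 f(15,3)=2002 f(15,5)=1638 f(15,7)=910 f(15,9)=350 f(15,11)=90 f(15,13)=14 f(15,15)=1
t=16: f(16,0)=1430 f(16,2)=3432 f(16,4)=3640 f(16,6)=2548 f(16,8)=1260 f(16,10)=440 f(16,12)=104 f(16,14)=15 f(16,16)=1
t=17: f(17,1)=4862 f(17,3)=7072 f(17,5)=6188 f(17,7)=3808 f(17,9)=1700 f(17,11)=544 f(17,13)=119 f(17,15)=16 f(17,17)=1
t=18: f(18,0)=4862 f(18,2)=11934 f(18,4)=13260 f(18,6)=9996 f(18,8)=5508 f(18,10)=2244 f(18,12)=663 f(18,14)=135 f(18,16)=17 f(18,18)=1
t=19: f(19,1)=16796 f(19,3)=25194 f(19,5)=23256 f(19,7)=15504 f(19,9)=7752 f(19,11)=2907 f(19,13)=798 f(19,15)=152 f(19,17)=18 f(19,19)=1
t=20: f(20,0)=16796 f(20,2)=41990 f(20,4)=48450 f(20,6)=38760 f(20,8)=23256 f(20,10)=10659 f(20,12)=3705 f(20,14)=950 f(20,16)=170 f(20,18)=19 f(20,20)=1
t=21: f(21,1)=58786 f(21,3)=90440 f(21,5)=87210 f(21,7)=62016 f(21,9)=33915 f(21,11)=14364 f(21,13)=4655 f(21,15)=1120 f(21,17)=189 f(21,19)=20 f(21,21)=1
t=22: f(22,0)=58786 f(22,2)=149226 f(22,4)=177650 f(22,6)=149226 f(22,8)=95931 f(22,10)=48279 f(22,12)=19019 f(22,14)=5775 f(22,16)=1309 f(22,18)=209 f(22,20)=21 f(22,22)=1
t=23: f(23,1)=208012 f(23,3)=326876 f(23,5)=326876 f(23,7)=245157 f(23,9)=144210 f(23,11)=67298 f(23,13)=24794 f(23,15)=7084 f(23,17)=1518 f(23,19)=230 f(23,21)=22 f(23,23)=1
t=24: f(24,0)=208012 f(24,2)=534888 f(24,4)=653752 f(24,6)=572033 f(24,8)=389367 f(24,10)=211508 f(24,12)=92092 f(24,14)=31878 f(24,16)=8602 f(24,18)=1748 f(24,20)=252 f(24,22)=23 f(24,24)=1
t=25: f(25,1)=742900 f(25,3)=1188640 f(25,5)=1225785 f(25,7)=961400 f(25,9)=600875 f(25,11)=303600 f(25,13)=123970 f(25,15)=40480 f(25,17)=10350 f(25,19)=2000 f(25,21)=275 f(25,23)=24 f(25,25)=1
t=26: f(26,0)=742900 f(26,2)=1931540 f(26,4)=2414425 f(26,6)=2187185 f(26,8)=1562275 f(26,10)=904475 f(26,12)=427570 f(26,14)=164450 f(26,16)=50830 f(26,18)=12350 f(26,20)=2275 f(26,22)=299 f(26,24)=25 f(26,26)=1
Σ_s f(26,s) = 10400600
P = 10400600/67108864 = 1300075/8388608

Answer: 1300075/8388608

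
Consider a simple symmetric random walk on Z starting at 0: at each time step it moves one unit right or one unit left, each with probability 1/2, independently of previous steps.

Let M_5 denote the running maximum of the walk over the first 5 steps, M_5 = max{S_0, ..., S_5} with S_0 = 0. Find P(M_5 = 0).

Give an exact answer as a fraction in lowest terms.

Answer: 5/16

Derivation:
Let M_5 = max(S_0,...,S_5). Use the reflection principle: for j ≥ 1, #{paths with M_5 ≥ j} = #{S_5 ≥ j} + #{S_5 ≥ j+1}.
P(M_5 ≥ 0) = 1 since S_0 = 0, so #{M_5 ≥ 0} = 32.
#{M_5 ≥ 1} = #{S_5 ≥ 1} + #{S_5 ≥ 2} = 16 + 6 = 22.
#{M_5 = 0} = 32 - 22 = 10.
P(M_5 = 0) = 10/32 = 5/16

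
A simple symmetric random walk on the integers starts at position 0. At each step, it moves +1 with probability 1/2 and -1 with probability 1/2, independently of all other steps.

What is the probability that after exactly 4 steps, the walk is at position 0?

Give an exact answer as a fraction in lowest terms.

To reach position 0 after 4 steps: need 2 steps of +1 and 2 of -1.
Favorable paths: C(4,2) = 6
Total paths: 2^4 = 16
P = 6/16 = 3/8

Answer: 3/8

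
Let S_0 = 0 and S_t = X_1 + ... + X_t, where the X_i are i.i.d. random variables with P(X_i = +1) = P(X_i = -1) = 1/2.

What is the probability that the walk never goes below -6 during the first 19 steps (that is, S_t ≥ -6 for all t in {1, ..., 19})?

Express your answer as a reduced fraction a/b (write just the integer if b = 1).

Let f(t,s) = #length-t paths at position s with S_1..S_t all ≥ -6.
f(t,s) = f(t-1,s-1) + f(t-1,s+1) for s ≥ -6; f(t,s) = 0 for s < -6.
t=0: f(0,0)=1
t=1: f(1,-1)=1 f(1,1)=1
t=2: f(2,-2)=1 f(2,0)=2 f(2,2)=1
t=3: f(3,-3)=1 f(3,-1)=3 f(3,1)=3 f(3,3)=1
t=4: f(4,-4)=1 f(4,-2)=4 f(4,0)=6 f(4,2)=4 f(4,4)=1
t=5: f(5,-5)=1 f(5,-3)=5 f(5,-1)=10 f(5,1)=10 f(5,3)=5 f(5,5)=1
t=6: f(6,-6)=1 f(6,-4)=6 f(6,-2)=15 f(6,0)=20 f(6,2)=15 f(6,4)=6 f(6,6)=1
t=7: f(7,-5)=7 f(7,-3)=21 f(7,-1)=35 f(7,1)=35 f(7,3)=21 f(7,5)=7 f(7,7)=1
t=8: f(8,-6)=7 f(8,-4)=28 f(8,-2)=56 f(8,0)=70 f(8,2)=56 f(8,4)=28 f(8,6)=8 f(8,8)=1
t=9: f(9,-5)=35 f(9,-3)=84 f(9,-1)=126 f(9,1)=126 f(9,3)=84 f(9,5)=36 f(9,7)=9 f(9,9)=1
t=10: f(10,-6)=35 f(10,-4)=119 f(10,-2)=210 f(10,0)=252 f(10,2)=210 f(10,4)=120 f(10,6)=45 f(10,8)=10 f(10,10)=1
t=11: f(11,-5)=154 f(11,-3)=329 f(11,-1)=462 f(11,1)=462 f(11,3)=330 f(11,5)=165 f(11,7)=55 f(11,9)=11 f(11,11)=1
t=12: f(12,-6)=154 f(12,-4)=483 f(12,-2)=791 f(12,0)=924 f(12,2)=792 f(12,4)=495 f(12,6)=220 f(12,8)=66 f(12,10)=12 f(12,12)=1
t=13: f(13,-5)=637 f(13,-3)=1274 f(13,-1)=1715 f(13,1)=1716 f(13,3)=1287 f(13,5)=715 f(13,7)=286 f(13,9)=78 f(13,11)=13 f(13,13)=1
t=14: f(14,-6)=637 f(14,-4)=1911 f(14,-2)=2989 f(14,0)=3431 f(14,2)=3003 f(14,4)=2002 f(14,6)=1001 f(14,8)=364 f(14,10)=91 f(14,12)=14 f(14,14)=1
t=15: f(15,-5)=2548 f(15,-3)=4900 f(15,-1)=6420 f(15,1)=6434 f(15,3)=5005 f(15,5)=3003 f(15,7)=1365 f(15,9)=455 f(15,11)=105 f(15,13)=15 f(15,15)=1
t=16: f(16,-6)=2548 f(16,-4)=7448 f(16,-2)=11320 f(16,0)=12854 f(16,2)=11439 f(16,4)=8008 f(16,6)=4368 f(16,8)=1820 f(16,10)=560 f(16,12)=120 f(16,14)=16 f(16,16)=1
t=17: f(17,-5)=9996 f(17,-3)=18768 f(17,-1)=24174 f(17,1)=24293 f(17,3)=19447 f(17,5)=12376 f(17,7)=6188 f(17,9)=2380 f(17,11)=680 f(17,13)=136 f(17,15)=17 f(17,17)=1
t=18: f(18,-6)=9996 f(18,-4)=28764 f(18,-2)=42942 f(18,0)=48467 f(18,2)=43740 f(18,4)=31823 f(18,6)=18564 f(18,8)=8568 f(18,10)=3060 f(18,12)=816 f(18,14)=153 f(18,16)=18 f(18,18)=1
t=19: f(19,-5)=38760 f(19,-3)=71706 f(19,-1)=91409 f(19,1)=92207 f(19,3)=75563 f(19,5)=50387 f(19,7)=27132 f(19,9)=11628 f(19,11)=3876 f(19,13)=969 f(19,15)=171 f(19,17)=19 f(19,19)=1
Σ_s f(19,s) = 463828
P = 463828/524288 = 115957/131072

Answer: 115957/131072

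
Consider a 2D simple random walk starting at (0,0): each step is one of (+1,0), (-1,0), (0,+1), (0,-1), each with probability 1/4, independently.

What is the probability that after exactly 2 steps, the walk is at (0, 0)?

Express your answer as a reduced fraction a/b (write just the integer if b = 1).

Answer: 1/4

Derivation:
Let h be the number of horizontal steps (so 2-h are vertical). To end at (0,0) need (h+0)/2 right-steps and ((2-h)+0)/2 up-steps.
Sum over h with 0 ≤ h ≤ 2, h ≡ 0 (mod 2), 2-h ≡ 0 (mod 2):
h=0: C(2,0)·C(0,0)·C(2,1) = 1·1·2 = 2
h=2: C(2,2)·C(2,1)·C(0,0) = 1·2·1 = 2
Total favorable: 4
Total paths: 4^2 = 16
P = 4/16 = 1/4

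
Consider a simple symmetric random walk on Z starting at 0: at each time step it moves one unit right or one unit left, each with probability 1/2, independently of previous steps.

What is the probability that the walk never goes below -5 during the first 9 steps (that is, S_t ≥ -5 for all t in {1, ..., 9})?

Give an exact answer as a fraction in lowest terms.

Let f(t,s) = #length-t paths at position s with S_1..S_t all ≥ -5.
f(t,s) = f(t-1,s-1) + f(t-1,s+1) for s ≥ -5; f(t,s) = 0 for s < -5.
t=0: f(0,0)=1
t=1: f(1,-1)=1 f(1,1)=1
t=2: f(2,-2)=1 f(2,0)=2 f(2,2)=1
t=3: f(3,-3)=1 f(3,-1)=3 f(3,1)=3 f(3,3)=1
t=4: f(4,-4)=1 f(4,-2)=4 f(4,0)=6 f(4,2)=4 f(4,4)=1
t=5: f(5,-5)=1 f(5,-3)=5 f(5,-1)=10 f(5,1)=10 f(5,3)=5 f(5,5)=1
t=6: f(6,-4)=6 f(6,-2)=15 f(6,0)=20 f(6,2)=15 f(6,4)=6 f(6,6)=1
t=7: f(7,-5)=6 f(7,-3)=21 f(7,-1)=35 f(7,1)=35 f(7,3)=21 f(7,5)=7 f(7,7)=1
t=8: f(8,-4)=27 f(8,-2)=56 f(8,0)=70 f(8,2)=56 f(8,4)=28 f(8,6)=8 f(8,8)=1
t=9: f(9,-5)=27 f(9,-3)=83 f(9,-1)=126 f(9,1)=126 f(9,3)=84 f(9,5)=36 f(9,7)=9 f(9,9)=1
Σ_s f(9,s) = 492
P = 492/512 = 123/128

Answer: 123/128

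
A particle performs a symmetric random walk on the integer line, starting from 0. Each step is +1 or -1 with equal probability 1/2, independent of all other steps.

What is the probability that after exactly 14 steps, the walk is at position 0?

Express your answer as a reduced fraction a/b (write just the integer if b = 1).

Answer: 429/2048

Derivation:
To return to 0 after 14 steps: need exactly 7 steps of +1 and 7 of -1.
Favorable paths: C(14,7) = 3432
Total paths: 2^14 = 16384
P = 3432/16384 = 429/2048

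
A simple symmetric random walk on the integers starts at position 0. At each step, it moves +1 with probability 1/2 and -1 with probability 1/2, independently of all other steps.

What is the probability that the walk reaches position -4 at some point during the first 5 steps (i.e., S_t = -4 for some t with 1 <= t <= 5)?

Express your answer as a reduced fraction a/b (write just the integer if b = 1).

Count via complement. Let g(t,s) = #length-t paths at position s with S_1..S_t all ≠ -4.
g(t,s) = g(t-1,s-1) + g(t-1,s+1) for s ≠ -4; g(t,-4) = 0.
t=0: g(0,0)=1
t=1: g(1,-1)=1 g(1,1)=1
t=2: g(2,-2)=1 g(2,0)=2 g(2,2)=1
t=3: g(3,-3)=1 g(3,-1)=3 g(3,1)=3 g(3,3)=1
t=4: g(4,-2)=4 g(4,0)=6 g(4,2)=4 g(4,4)=1
t=5: g(5,-3)=4 g(5,-1)=10 g(5,1)=10 g(5,3)=5 g(5,5)=1
Paths never hitting -4: Σ_s g(5,s) = 30
Paths hitting -4: 2^5 - 30 = 2
P = 2/32 = 1/16

Answer: 1/16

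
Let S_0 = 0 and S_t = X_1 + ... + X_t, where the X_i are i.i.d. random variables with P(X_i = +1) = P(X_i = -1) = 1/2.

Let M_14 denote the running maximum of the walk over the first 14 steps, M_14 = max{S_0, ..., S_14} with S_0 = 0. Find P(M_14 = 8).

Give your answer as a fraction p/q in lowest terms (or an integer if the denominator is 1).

Answer: 91/4096

Derivation:
Let M_14 = max(S_0,...,S_14). Use the reflection principle: for j ≥ 1, #{paths with M_14 ≥ j} = #{S_14 ≥ j} + #{S_14 ≥ j+1}.
By reflection, #{M_14 ≥ 8} = #{S_14 ≥ 8} + #{S_14 ≥ 9} = 470 + 106 = 576.
#{M_14 ≥ 9} = #{S_14 ≥ 9} + #{S_14 ≥ 10} = 106 + 106 = 212.
#{M_14 = 8} = 576 - 212 = 364.
P(M_14 = 8) = 364/16384 = 91/4096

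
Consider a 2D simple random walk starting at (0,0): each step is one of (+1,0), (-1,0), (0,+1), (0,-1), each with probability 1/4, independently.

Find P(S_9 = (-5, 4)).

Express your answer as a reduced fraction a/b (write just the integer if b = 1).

Answer: 63/131072

Derivation:
Let h be the number of horizontal steps (so 9-h are vertical). To end at (-5,4) need (h-5)/2 right-steps and ((9-h)+4)/2 up-steps.
Sum over h with 5 ≤ h ≤ 5, h ≡ 1 (mod 2), 9-h ≡ 0 (mod 2):
h=5: C(9,5)·C(5,0)·C(4,4) = 126·1·1 = 126
Total favorable: 126
Total paths: 4^9 = 262144
P = 126/262144 = 63/131072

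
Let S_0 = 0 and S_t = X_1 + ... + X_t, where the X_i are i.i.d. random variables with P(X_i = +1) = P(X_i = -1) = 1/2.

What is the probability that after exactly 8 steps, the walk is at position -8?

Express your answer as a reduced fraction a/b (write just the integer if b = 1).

Answer: 1/256

Derivation:
To reach position -8 after 8 steps: need 0 steps of +1 and 8 of -1.
Favorable paths: C(8,0) = 1
Total paths: 2^8 = 256
P = 1/256 = 1/256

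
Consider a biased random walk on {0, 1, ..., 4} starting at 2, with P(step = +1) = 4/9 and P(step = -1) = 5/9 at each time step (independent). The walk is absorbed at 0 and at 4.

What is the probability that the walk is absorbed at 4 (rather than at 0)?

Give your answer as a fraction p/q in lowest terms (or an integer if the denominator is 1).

Answer: 16/41

Derivation:
Biased walk: p = 4/9, q = 5/9, r = q/p = 5/4
Gambler's ruin: P(hit 4 before 0 | start at 2) = (1 - r^a)/(1 - r^N)
r^2 = 25/16; r^4 = 625/256
P = (1 - 25/16) / (1 - 625/256) = -9/16 / -369/256 = 16/41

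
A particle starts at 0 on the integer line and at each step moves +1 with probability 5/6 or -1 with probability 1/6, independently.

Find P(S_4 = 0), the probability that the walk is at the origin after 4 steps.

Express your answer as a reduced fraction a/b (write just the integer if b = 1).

Answer: 25/216

Derivation:
To be at 0 after 4 steps: need exactly 2 steps of +1 and 2 of -1.
Number of such sequences: C(4,2) = 6
Each has probability (5/6)^2 · (1/6)^2 = 25/1296
P = 6 · 25/1296 = 25/216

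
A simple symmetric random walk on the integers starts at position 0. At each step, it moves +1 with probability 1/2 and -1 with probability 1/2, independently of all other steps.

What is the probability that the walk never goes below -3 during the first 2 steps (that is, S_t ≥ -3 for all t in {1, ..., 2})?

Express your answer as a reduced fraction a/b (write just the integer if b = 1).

Let f(t,s) = #length-t paths at position s with S_1..S_t all ≥ -3.
f(t,s) = f(t-1,s-1) + f(t-1,s+1) for s ≥ -3; f(t,s) = 0 for s < -3.
t=0: f(0,0)=1
t=1: f(1,-1)=1 f(1,1)=1
t=2: f(2,-2)=1 f(2,0)=2 f(2,2)=1
Σ_s f(2,s) = 4
P = 4/4 = 1

Answer: 1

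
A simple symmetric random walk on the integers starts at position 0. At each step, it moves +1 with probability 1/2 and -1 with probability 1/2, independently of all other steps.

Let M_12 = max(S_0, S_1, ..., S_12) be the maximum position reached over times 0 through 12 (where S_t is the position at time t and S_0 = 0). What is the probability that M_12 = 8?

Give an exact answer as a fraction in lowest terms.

Answer: 33/2048

Derivation:
Let M_12 = max(S_0,...,S_12). Use the reflection principle: for j ≥ 1, #{paths with M_12 ≥ j} = #{S_12 ≥ j} + #{S_12 ≥ j+1}.
By reflection, #{M_12 ≥ 8} = #{S_12 ≥ 8} + #{S_12 ≥ 9} = 79 + 13 = 92.
#{M_12 ≥ 9} = #{S_12 ≥ 9} + #{S_12 ≥ 10} = 13 + 13 = 26.
#{M_12 = 8} = 92 - 26 = 66.
P(M_12 = 8) = 66/4096 = 33/2048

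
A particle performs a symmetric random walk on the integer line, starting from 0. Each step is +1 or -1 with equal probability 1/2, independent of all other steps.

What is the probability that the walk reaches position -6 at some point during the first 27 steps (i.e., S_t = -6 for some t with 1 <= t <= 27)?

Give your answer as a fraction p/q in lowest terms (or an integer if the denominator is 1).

Answer: 16628809/67108864

Derivation:
Count via complement. Let g(t,s) = #length-t paths at position s with S_1..S_t all ≠ -6.
g(t,s) = g(t-1,s-1) + g(t-1,s+1) for s ≠ -6; g(t,-6) = 0.
t=0: g(0,0)=1
t=1: g(1,-1)=1 g(1,1)=1
t=2: g(2,-2)=1 g(2,0)=2 g(2,2)=1
t=3: g(3,-3)=1 g(3,-1)=3 g(3,1)=3 g(3,3)=1
t=4: g(4,-4)=1 g(4,-2)=4 g(4,0)=6 g(4,2)=4 g(4,4)=1
t=5: g(5,-5)=1 g(5,-3)=5 g(5,-1)=10 g(5,1)=10 g(5,3)=5 g(5,5)=1
t=6: g(6,-4)=6 g(6,-2)=15 g(6,0)=20 g(6,2)=15 g(6,4)=6 g(6,6)=1
t=7: g(7,-5)=6 g(7,-3)=21 g(7,-1)=35 g(7,1)=35 g(7,3)=21 g(7,5)=7 g(7,7)=1
t=8: g(8,-4)=27 g(8,-2)=56 g(8,0)=70 g(8,2)=56 g(8,4)=28 g(8,6)=8 g(8,8)=1
t=9: g(9,-5)=27 g(9,-3)=83 g(9,-1)=126 g(9,1)=126 g(9,3)=84 g(9,5)=36 g(9,7)=9 g(9,9)=1
t=10: g(10,-4)=110 g(10,-2)=209 g(10,0)=252 g(10,2)=210 g(10,4)=120 g(10,6)=45 g(10,8)=10 g(10,10)=1
t=11: g(11,-5)=110 g(11,-3)=319 g(11,-1)=461 g(11,1)=462 g(11,3)=330 g(11,5)=165 g(11,7)=55 g(11,9)=11 g(11,11)=1
t=12: g(12,-4)=429 g(12,-2)=780 g(12,0)=923 g(12,2)=792 g(12,4)=495 g(12,6)=220 g(12,8)=66 g(12,10)=12 g(12,12)=1
t=13: g(13,-5)=429 g(13,-3)=1209 g(13,-1)=1703 g(13,1)=1715 g(13,3)=1287 g(13,5)=715 g(13,7)=286 g(13,9)=78 g(13,11)=13 g(13,13)=1
t=14: g(14,-4)=1638 g(14,-2)=2912 g(14,0)=3418 g(14,2)=3002 g(14,4)=2002 g(14,6)=1001 g(14,8)=364 g(14,10)=91 g(14,12)=14 g(14,14)=1
t=15: g(15,-5)=1638 g(15,-3)=4550 g(15,-1)=6330 g(15,1)=6420 g(15,3)=5004 g(15,5)=3003 g(15,7)=1365 g(15,9)=455 g(15,11)=105 g(15,13)=15 g(15,15)=1
t=16: g(16,-4)=6188 g(16,-2)=10880 g(16,0)=12750 g(16,2)=11424 g(16,4)=8007 g(16,6)=4368 g(16,8)=1820 g(16,10)=560 g(16,12)=120 g(16,14)=16 g(16,16)=1
t=17: g(17,-5)=6188 g(17,-3)=17068 g(17,-1)=23630 g(17,1)=24174 g(17,3)=19431 g(17,5)=12375 g(17,7)=6188 g(17,9)=2380 g(17,11)=680 g(17,13)=136 g(17,15)=17 g(17,17)=1
t=18: g(18,-4)=23256 g(18,-2)=40698 g(18,0)=47804 g(18,2)=43605 g(18,4)=31806 g(18,6)=18563 g(18,8)=8568 g(18,10)=3060 g(18,12)=816 g(18,14)=153 g(18,16)=18 g(18,18)=1
t=19: g(19,-5)=23256 g(19,-3)=63954 g(19,-1)=88502 g(19,1)=91409 g(19,3)=75411 g(19,5)=50369 g(19,7)=27131 g(19,9)=11628 g(19,11)=3876 g(19,13)=969 g(19,15)=171 g(19,17)=19 g(19,19)=1
t=20: g(20,-4)=87210 g(20,-2)=152456 g(20,0)=179911 g(20,2)=166820 g(20,4)=125780 g(20,6)=77500 g(20,8)=38759 g(20,10)=15504 g(20,12)=4845 g(20,14)=1140 g(20,16)=190 g(20,18)=20 g(20,20)=1
t=21: g(21,-5)=87210 g(21,-3)=239666 g(21,-1)=332367 g(21,1)=346731 g(21,3)=292600 g(21,5)=203280 g(21,7)=116259 g(21,9)=54263 g(21,11)=20349 g(21,13)=5985 g(21,15)=1330 g(21,17)=210 g(21,19)=21 g(21,21)=1
t=22: g(22,-4)=326876 g(22,-2)=572033 g(22,0)=679098 g(22,2)=639331 g(22,4)=495880 g(22,6)=319539 g(22,8)=170522 g(22,10)=74612 g(22,12)=26334 g(22,14)=7315 g(22,16)=1540 g(22,18)=231 g(22,20)=22 g(22,22)=1
t=23: g(23,-5)=326876 g(23,-3)=898909 g(23,-1)=1251131 g(23,1)=1318429 g(23,3)=1135211 g(23,5)=815419 g(23,7)=490061 g(23,9)=245134 g(23,11)=100946 g(23,13)=33649 g(23,15)=8855 g(23,17)=1771 g(23,19)=253 g(23,21)=23 g(23,23)=1
t=24: g(24,-4)=1225785 g(24,-2)=2150040 g(24,0)=2569560 g(24,2)=2453640 g(24,4)=1950630 g(24,6)=1305480 g(24,8)=735195 g(24,10)=346080 g(24,12)=134595 g(24,14)=42504 g(24,16)=10626 g(24,18)=2024 g(24,20)=276 g(24,22)=24 g(24,24)=1
t=25: g(25,-5)=1225785 g(25,-3)=3375825 g(25,-1)=4719600 g(25,1)=5023200 g(25,3)=4404270 g(25,5)=3256110 g(25,7)=2040675 g(25,9)=1081275 g(25,11)=480675 g(25,13)=177099 g(25,15)=53130 g(25,17)=12650 g(25,19)=2300 g(25,21)=300 g(25,23)=25 g(25,25)=1
t=26: g(26,-4)=4601610 g(26,-2)=8095425 g(26,0)=9742800 g(26,2)=9427470 g(26,4)=7660380 g(26,6)=5296785 g(26,8)=3121950 g(26,10)=1561950 g(26,12)=657774 g(26,14)=230229 g(26,16)=65780 g(26,18)=14950 g(26,20)=2600 g(26,22)=325 g(26,24)=26 g(26,26)=1
t=27: g(27,-5)=4601610 g(27,-3)=12697035 g(27,-1)=17838225 g(27,1)=19170270 g(27,3)=17087850 g(27,5)=12957165 g(27,7)=8418735 g(27,9)=4683900 g(27,11)=2219724 g(27,13)=888003 g(27,15)=296009 g(27,17)=80730 g(27,19)=17550 g(27,21)=2925 g(27,23)=351 g(27,25)=27 g(27,27)=1
Paths never hitting -6: Σ_s g(27,s) = 100960110
Paths hitting -6: 2^27 - 100960110 = 33257618
P = 33257618/134217728 = 16628809/67108864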